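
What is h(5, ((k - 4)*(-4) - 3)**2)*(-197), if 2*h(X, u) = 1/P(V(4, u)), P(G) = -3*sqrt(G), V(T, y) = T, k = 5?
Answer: 197/12 ≈ 16.417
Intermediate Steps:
h(X, u) = -1/12 (h(X, u) = 1/(2*((-3*sqrt(4)))) = 1/(2*((-3*2))) = (1/2)/(-6) = (1/2)*(-1/6) = -1/12)
h(5, ((k - 4)*(-4) - 3)**2)*(-197) = -1/12*(-197) = 197/12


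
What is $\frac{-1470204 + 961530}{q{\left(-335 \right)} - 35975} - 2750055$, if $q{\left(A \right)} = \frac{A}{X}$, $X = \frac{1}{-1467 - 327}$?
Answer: $- \frac{1553822834499}{565015} \approx -2.7501 \cdot 10^{6}$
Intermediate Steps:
$X = - \frac{1}{1794}$ ($X = \frac{1}{-1794} = - \frac{1}{1794} \approx -0.00055741$)
$q{\left(A \right)} = - 1794 A$ ($q{\left(A \right)} = \frac{A}{- \frac{1}{1794}} = A \left(-1794\right) = - 1794 A$)
$\frac{-1470204 + 961530}{q{\left(-335 \right)} - 35975} - 2750055 = \frac{-1470204 + 961530}{\left(-1794\right) \left(-335\right) - 35975} - 2750055 = - \frac{508674}{600990 - 35975} - 2750055 = - \frac{508674}{565015} - 2750055 = - \frac{1553822834499}{565015}$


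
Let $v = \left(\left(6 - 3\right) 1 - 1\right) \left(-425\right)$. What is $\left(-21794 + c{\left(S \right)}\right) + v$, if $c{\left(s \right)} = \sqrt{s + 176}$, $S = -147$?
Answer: $-22644 + \sqrt{29} \approx -22639.0$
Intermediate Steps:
$c{\left(s \right)} = \sqrt{176 + s}$
$v = -850$ ($v = \left(3 \cdot 1 - 1\right) \left(-425\right) = \left(3 - 1\right) \left(-425\right) = 2 \left(-425\right) = -850$)
$\left(-21794 + c{\left(S \right)}\right) + v = \left(-21794 + \sqrt{176 - 147}\right) - 850 = \left(-21794 + \sqrt{29}\right) - 850 = -22644 + \sqrt{29}$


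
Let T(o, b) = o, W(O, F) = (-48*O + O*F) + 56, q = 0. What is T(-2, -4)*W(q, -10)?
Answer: -112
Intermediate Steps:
W(O, F) = 56 - 48*O + F*O (W(O, F) = (-48*O + F*O) + 56 = 56 - 48*O + F*O)
T(-2, -4)*W(q, -10) = -2*(56 - 48*0 - 10*0) = -2*(56 + 0 + 0) = -2*56 = -112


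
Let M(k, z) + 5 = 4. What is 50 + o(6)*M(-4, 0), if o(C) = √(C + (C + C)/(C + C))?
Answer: 50 - √7 ≈ 47.354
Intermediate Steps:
M(k, z) = -1 (M(k, z) = -5 + 4 = -1)
o(C) = √(1 + C) (o(C) = √(C + (2*C)/((2*C))) = √(C + (2*C)*(1/(2*C))) = √(C + 1) = √(1 + C))
50 + o(6)*M(-4, 0) = 50 + √(1 + 6)*(-1) = 50 + √7*(-1) = 50 - √7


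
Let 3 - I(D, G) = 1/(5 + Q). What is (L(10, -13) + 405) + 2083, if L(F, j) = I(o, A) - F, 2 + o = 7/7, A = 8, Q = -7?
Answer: 4963/2 ≈ 2481.5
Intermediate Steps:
o = -1 (o = -2 + 7/7 = -2 + 7*(⅐) = -2 + 1 = -1)
I(D, G) = 7/2 (I(D, G) = 3 - 1/(5 - 7) = 3 - 1/(-2) = 3 - 1*(-½) = 3 + ½ = 7/2)
L(F, j) = 7/2 - F
(L(10, -13) + 405) + 2083 = ((7/2 - 1*10) + 405) + 2083 = ((7/2 - 10) + 405) + 2083 = (-13/2 + 405) + 2083 = 797/2 + 2083 = 4963/2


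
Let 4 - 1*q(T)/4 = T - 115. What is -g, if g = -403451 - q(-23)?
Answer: 404019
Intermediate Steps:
q(T) = 476 - 4*T (q(T) = 16 - 4*(T - 115) = 16 - 4*(-115 + T) = 16 + (460 - 4*T) = 476 - 4*T)
g = -404019 (g = -403451 - (476 - 4*(-23)) = -403451 - (476 + 92) = -403451 - 1*568 = -403451 - 568 = -404019)
-g = -1*(-404019) = 404019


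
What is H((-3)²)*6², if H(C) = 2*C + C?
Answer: 972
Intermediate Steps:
H(C) = 3*C
H((-3)²)*6² = (3*(-3)²)*6² = (3*9)*36 = 27*36 = 972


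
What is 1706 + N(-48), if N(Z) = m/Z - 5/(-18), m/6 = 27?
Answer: 122609/72 ≈ 1702.9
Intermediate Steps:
m = 162 (m = 6*27 = 162)
N(Z) = 5/18 + 162/Z (N(Z) = 162/Z - 5/(-18) = 162/Z - 5*(-1/18) = 162/Z + 5/18 = 5/18 + 162/Z)
1706 + N(-48) = 1706 + (5/18 + 162/(-48)) = 1706 + (5/18 + 162*(-1/48)) = 1706 + (5/18 - 27/8) = 1706 - 223/72 = 122609/72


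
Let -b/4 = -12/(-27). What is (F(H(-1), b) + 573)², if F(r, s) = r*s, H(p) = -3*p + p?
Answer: 26265625/81 ≈ 3.2427e+5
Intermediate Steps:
H(p) = -2*p
b = -16/9 (b = -(-48)/(-27) = -(-48)*(-1)/27 = -4*4/9 = -16/9 ≈ -1.7778)
(F(H(-1), b) + 573)² = (-2*(-1)*(-16/9) + 573)² = (2*(-16/9) + 573)² = (-32/9 + 573)² = (5125/9)² = 26265625/81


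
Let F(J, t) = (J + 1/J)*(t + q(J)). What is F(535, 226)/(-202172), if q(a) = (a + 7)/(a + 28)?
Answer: -1828697914/3044760863 ≈ -0.60061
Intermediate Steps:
q(a) = (7 + a)/(28 + a)
F(J, t) = (J + 1/J)*(t + (7 + J)/(28 + J))
F(535, 226)/(-202172) = ((7 + 535 + 226*(28 + 535) + 535²*(7 + 535 + 226*(28 + 535)))/(535*(28 + 535)))/(-202172) = ((1/535)*(7 + 535 + 226*563 + 286225*(7 + 535 + 226*563))/563)*(-1/202172) = ((1/535)*(1/563)*(7 + 535 + 127238 + 286225*(7 + 535 + 127238)))*(-1/202172) = ((1/535)*(1/563)*(7 + 535 + 127238 + 286225*127780))*(-1/202172) = ((1/535)*(1/563)*(7 + 535 + 127238 + 36573830500))*(-1/202172) = ((1/535)*(1/563)*36573958280)*(-1/202172) = (7314791656/60241)*(-1/202172) = -1828697914/3044760863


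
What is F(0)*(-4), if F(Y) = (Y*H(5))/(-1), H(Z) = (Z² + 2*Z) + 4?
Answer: 0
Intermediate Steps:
H(Z) = 4 + Z² + 2*Z
F(Y) = -39*Y (F(Y) = (Y*(4 + 5² + 2*5))/(-1) = (Y*(4 + 25 + 10))*(-1) = (Y*39)*(-1) = (39*Y)*(-1) = -39*Y)
F(0)*(-4) = -39*0*(-4) = 0*(-4) = 0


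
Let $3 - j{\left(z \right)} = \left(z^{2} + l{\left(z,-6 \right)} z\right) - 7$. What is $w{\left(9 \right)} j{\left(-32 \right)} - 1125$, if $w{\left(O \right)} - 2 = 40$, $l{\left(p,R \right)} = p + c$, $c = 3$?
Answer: $-82689$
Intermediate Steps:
$l{\left(p,R \right)} = 3 + p$ ($l{\left(p,R \right)} = p + 3 = 3 + p$)
$w{\left(O \right)} = 42$ ($w{\left(O \right)} = 2 + 40 = 42$)
$j{\left(z \right)} = 10 - z^{2} - z \left(3 + z\right)$ ($j{\left(z \right)} = 3 - \left(\left(z^{2} + \left(3 + z\right) z\right) - 7\right) = 3 - \left(\left(z^{2} + z \left(3 + z\right)\right) - 7\right) = 3 - \left(-7 + z^{2} + z \left(3 + z\right)\right) = 10 - z^{2} - z \left(3 + z\right)$)
$w{\left(9 \right)} j{\left(-32 \right)} - 1125 = 42 \left(10 - \left(-32\right)^{2} - - 32 \left(3 - 32\right)\right) - 1125 = 42 \left(10 - 1024 - \left(-32\right) \left(-29\right)\right) - 1125 = 42 \left(10 - 1024 - 928\right) - 1125 = 42 \left(-1942\right) - 1125 = -81564 - 1125 = -82689$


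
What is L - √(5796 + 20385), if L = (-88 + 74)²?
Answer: 196 - 3*√2909 ≈ 34.195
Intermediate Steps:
L = 196 (L = (-14)² = 196)
L - √(5796 + 20385) = 196 - √(5796 + 20385) = 196 - √26181 = 196 - 3*√2909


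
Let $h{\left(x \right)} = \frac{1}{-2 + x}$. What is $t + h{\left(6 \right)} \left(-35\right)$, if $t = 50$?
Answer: $\frac{165}{4} \approx 41.25$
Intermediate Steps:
$t + h{\left(6 \right)} \left(-35\right) = 50 + \frac{1}{-2 + 6} \left(-35\right) = 50 + \frac{1}{4} \left(-35\right) = 50 - \frac{35}{4} = \frac{165}{4}$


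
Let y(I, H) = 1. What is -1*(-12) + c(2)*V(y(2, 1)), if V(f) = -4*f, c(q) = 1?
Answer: 8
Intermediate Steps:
-1*(-12) + c(2)*V(y(2, 1)) = -1*(-12) + 1*(-4*1) = 12 + 1*(-4) = 12 - 4 = 8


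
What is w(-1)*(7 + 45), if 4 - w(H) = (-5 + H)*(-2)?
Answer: -416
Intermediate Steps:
w(H) = -6 + 2*H (w(H) = 4 - (-5 + H)*(-2) = 4 - (10 - 2*H) = 4 + (-10 + 2*H) = -6 + 2*H)
w(-1)*(7 + 45) = (-6 + 2*(-1))*(7 + 45) = (-6 - 2)*52 = -8*52 = -416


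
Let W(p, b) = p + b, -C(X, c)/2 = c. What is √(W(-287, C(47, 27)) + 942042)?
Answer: √941701 ≈ 970.41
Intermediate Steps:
C(X, c) = -2*c
W(p, b) = b + p
√(W(-287, C(47, 27)) + 942042) = √((-2*27 - 287) + 942042) = √((-54 - 287) + 942042) = √(-341 + 942042) = √941701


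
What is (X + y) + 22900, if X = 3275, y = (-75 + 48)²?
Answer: 26904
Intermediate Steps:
y = 729 (y = (-27)² = 729)
(X + y) + 22900 = (3275 + 729) + 22900 = 4004 + 22900 = 26904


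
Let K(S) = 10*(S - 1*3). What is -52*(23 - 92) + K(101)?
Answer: 4568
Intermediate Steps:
K(S) = -30 + 10*S (K(S) = 10*(S - 3) = 10*(-3 + S) = -30 + 10*S)
-52*(23 - 92) + K(101) = -52*(23 - 92) + (-30 + 10*101) = -52*(-69) + (-30 + 1010) = 3588 + 980 = 4568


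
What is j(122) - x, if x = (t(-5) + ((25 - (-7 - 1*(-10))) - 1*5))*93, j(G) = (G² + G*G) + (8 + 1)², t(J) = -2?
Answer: 28454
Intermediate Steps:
j(G) = 81 + 2*G² (j(G) = (G² + G²) + 9² = 2*G² + 81 = 81 + 2*G²)
x = 1395 (x = (-2 + ((25 - (-7 - 1*(-10))) - 1*5))*93 = (-2 + ((25 - (-7 + 10)) - 5))*93 = (-2 + ((25 - 1*3) - 5))*93 = (-2 + ((25 - 3) - 5))*93 = (-2 + (22 - 5))*93 = (-2 + 17)*93 = 15*93 = 1395)
j(122) - x = (81 + 2*122²) - 1*1395 = (81 + 2*14884) - 1395 = (81 + 29768) - 1395 = 29849 - 1395 = 28454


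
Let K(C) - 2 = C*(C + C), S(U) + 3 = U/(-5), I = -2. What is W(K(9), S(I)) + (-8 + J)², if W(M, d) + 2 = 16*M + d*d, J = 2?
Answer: 66619/25 ≈ 2664.8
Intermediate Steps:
S(U) = -3 - U/5 (S(U) = -3 + U/(-5) = -3 + U*(-⅕) = -3 - U/5)
K(C) = 2 + 2*C² (K(C) = 2 + C*(C + C) = 2 + C*(2*C) = 2 + 2*C²)
W(M, d) = -2 + d² + 16*M (W(M, d) = -2 + (16*M + d*d) = -2 + (16*M + d²) = -2 + (d² + 16*M) = -2 + d² + 16*M)
W(K(9), S(I)) + (-8 + J)² = (-2 + (-3 - ⅕*(-2))² + 16*(2 + 2*9²)) + (-8 + 2)² = (-2 + (-3 + ⅖)² + 16*(2 + 2*81)) + (-6)² = (-2 + (-13/5)² + 16*(2 + 162)) + 36 = (-2 + 169/25 + 16*164) + 36 = (-2 + 169/25 + 2624) + 36 = 65719/25 + 36 = 66619/25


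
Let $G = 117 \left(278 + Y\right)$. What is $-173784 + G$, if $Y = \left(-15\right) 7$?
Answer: $-153543$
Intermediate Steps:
$Y = -105$
$G = 20241$ ($G = 117 \left(278 - 105\right) = 117 \cdot 173 = 20241$)
$-173784 + G = -173784 + 20241 = -153543$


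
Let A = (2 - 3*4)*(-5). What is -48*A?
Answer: -2400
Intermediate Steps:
A = 50 (A = (2 - 12)*(-5) = -10*(-5) = 50)
-48*A = -48*50 = -2400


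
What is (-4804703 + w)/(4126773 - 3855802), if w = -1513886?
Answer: -6318589/270971 ≈ -23.318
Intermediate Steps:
(-4804703 + w)/(4126773 - 3855802) = (-4804703 - 1513886)/(4126773 - 3855802) = -6318589/270971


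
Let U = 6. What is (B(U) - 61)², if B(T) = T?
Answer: 3025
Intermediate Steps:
(B(U) - 61)² = (6 - 61)² = (-55)² = 3025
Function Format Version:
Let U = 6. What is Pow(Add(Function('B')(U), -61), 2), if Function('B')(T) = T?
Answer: 3025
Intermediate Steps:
Pow(Add(Function('B')(U), -61), 2) = Pow(Add(6, -61), 2) = Pow(-55, 2) = 3025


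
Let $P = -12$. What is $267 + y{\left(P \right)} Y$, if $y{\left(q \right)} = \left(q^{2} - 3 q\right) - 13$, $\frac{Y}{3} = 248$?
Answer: $124515$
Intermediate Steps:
$Y = 744$ ($Y = 3 \cdot 248 = 744$)
$y{\left(q \right)} = -13 + q^{2} - 3 q$
$267 + y{\left(P \right)} Y = 267 + \left(-13 + \left(-12\right)^{2} - -36\right) 744 = 267 + \left(-13 + 144 + 36\right) 744 = 267 + 167 \cdot 744 = 267 + 124248 = 124515$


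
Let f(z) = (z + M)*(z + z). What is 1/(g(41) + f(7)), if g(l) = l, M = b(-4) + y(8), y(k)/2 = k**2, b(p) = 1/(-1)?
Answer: 1/1917 ≈ 0.00052165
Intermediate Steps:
b(p) = -1
y(k) = 2*k**2
M = 127 (M = -1 + 2*8**2 = -1 + 2*64 = -1 + 128 = 127)
f(z) = 2*z*(127 + z) (f(z) = (z + 127)*(z + z) = (127 + z)*(2*z) = 2*z*(127 + z))
1/(g(41) + f(7)) = 1/(41 + 2*7*(127 + 7)) = 1/(41 + 2*7*134) = 1/(41 + 1876) = 1/1917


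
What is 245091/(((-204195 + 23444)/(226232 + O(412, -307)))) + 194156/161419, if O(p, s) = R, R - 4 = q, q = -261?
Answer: -8940065620659619/29176645669 ≈ -3.0641e+5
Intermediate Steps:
R = -257 (R = 4 - 261 = -257)
O(p, s) = -257
245091/(((-204195 + 23444)/(226232 + O(412, -307)))) + 194156/161419 = 245091/(((-204195 + 23444)/(226232 - 257))) + 194156/161419 = 245091/((-180751/225975)) + 194156*(1/161419) = 245091/((-180751*1/225975)) + 194156/161419 = 245091/(-180751/225975) + 194156/161419 = 245091*(-225975/180751) + 194156/161419 = -55384438725/180751 + 194156/161419 = -8940065620659619/29176645669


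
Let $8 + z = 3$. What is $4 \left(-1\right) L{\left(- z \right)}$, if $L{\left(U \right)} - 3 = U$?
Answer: $-32$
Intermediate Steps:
$z = -5$ ($z = -8 + 3 = -5$)
$L{\left(U \right)} = 3 + U$
$4 \left(-1\right) L{\left(- z \right)} = 4 \left(-1\right) \left(3 - -5\right) = - 4 \left(3 + 5\right) = \left(-4\right) 8 = -32$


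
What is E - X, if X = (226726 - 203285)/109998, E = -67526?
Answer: -7427748389/109998 ≈ -67526.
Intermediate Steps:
X = 23441/109998 (X = 23441*(1/109998) = 23441/109998 ≈ 0.21310)
E - X = -67526 - 1*23441/109998 = -67526 - 23441/109998 = -7427748389/109998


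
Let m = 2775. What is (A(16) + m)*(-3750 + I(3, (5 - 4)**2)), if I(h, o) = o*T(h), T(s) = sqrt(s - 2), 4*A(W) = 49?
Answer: -41797601/4 ≈ -1.0449e+7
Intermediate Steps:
A(W) = 49/4 (A(W) = (1/4)*49 = 49/4)
T(s) = sqrt(-2 + s)
I(h, o) = o*sqrt(-2 + h)
(A(16) + m)*(-3750 + I(3, (5 - 4)**2)) = (49/4 + 2775)*(-3750 + (5 - 4)**2*sqrt(-2 + 3)) = 11149*(-3750 + 1**2*sqrt(1))/4 = 11149*(-3750 + 1*1)/4 = 11149*(-3750 + 1)/4 = (11149/4)*(-3749) = -41797601/4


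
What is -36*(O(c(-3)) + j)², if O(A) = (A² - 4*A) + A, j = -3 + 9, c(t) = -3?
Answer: -20736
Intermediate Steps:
j = 6
O(A) = A² - 3*A
-36*(O(c(-3)) + j)² = -36*(-3*(-3 - 3) + 6)² = -36*(-3*(-6) + 6)² = -36*(18 + 6)² = -36*24² = -36*576 = -20736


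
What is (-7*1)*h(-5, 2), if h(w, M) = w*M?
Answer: 70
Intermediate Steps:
h(w, M) = M*w
(-7*1)*h(-5, 2) = (-7*1)*(2*(-5)) = -7*(-10) = 70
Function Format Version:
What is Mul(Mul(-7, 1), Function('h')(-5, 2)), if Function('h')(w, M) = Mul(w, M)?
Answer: 70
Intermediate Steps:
Function('h')(w, M) = Mul(M, w)
Mul(Mul(-7, 1), Function('h')(-5, 2)) = Mul(Mul(-7, 1), Mul(2, -5)) = Mul(-7, -10) = 70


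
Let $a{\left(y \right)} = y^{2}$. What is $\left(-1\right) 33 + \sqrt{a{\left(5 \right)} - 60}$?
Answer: $-33 + i \sqrt{35} \approx -33.0 + 5.9161 i$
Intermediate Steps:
$\left(-1\right) 33 + \sqrt{a{\left(5 \right)} - 60} = \left(-1\right) 33 + \sqrt{5^{2} - 60} = -33 + \sqrt{25 - 60} = -33 + \sqrt{-35} = -33 + i \sqrt{35}$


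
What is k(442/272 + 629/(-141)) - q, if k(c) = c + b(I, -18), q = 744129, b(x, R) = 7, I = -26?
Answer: -839372815/1128 ≈ -7.4413e+5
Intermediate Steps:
k(c) = 7 + c (k(c) = c + 7 = 7 + c)
k(442/272 + 629/(-141)) - q = (7 + (442/272 + 629/(-141))) - 1*744129 = (7 + (442*(1/272) + 629*(-1/141))) - 744129 = (7 + (13/8 - 629/141)) - 744129 = (7 - 3199/1128) - 744129 = 4697/1128 - 744129 = -839372815/1128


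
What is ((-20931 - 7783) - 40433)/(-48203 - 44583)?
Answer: 69147/92786 ≈ 0.74523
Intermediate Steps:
((-20931 - 7783) - 40433)/(-48203 - 44583) = (-28714 - 40433)/(-92786) = -69147*(-1/92786) = 69147/92786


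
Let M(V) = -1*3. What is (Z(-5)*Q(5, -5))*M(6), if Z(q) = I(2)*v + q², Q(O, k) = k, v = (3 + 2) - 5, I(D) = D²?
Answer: 375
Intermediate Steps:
v = 0 (v = 5 - 5 = 0)
M(V) = -3
Z(q) = q² (Z(q) = 2²*0 + q² = 4*0 + q² = 0 + q² = q²)
(Z(-5)*Q(5, -5))*M(6) = ((-5)²*(-5))*(-3) = (25*(-5))*(-3) = -125*(-3) = 375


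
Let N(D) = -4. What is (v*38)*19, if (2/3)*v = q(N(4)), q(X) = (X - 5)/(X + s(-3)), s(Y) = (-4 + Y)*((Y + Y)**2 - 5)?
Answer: 9747/221 ≈ 44.104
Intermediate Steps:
s(Y) = (-5 + 4*Y**2)*(-4 + Y) (s(Y) = (-4 + Y)*((2*Y)**2 - 5) = (-4 + Y)*(4*Y**2 - 5) = (-4 + Y)*(-5 + 4*Y**2) = (-5 + 4*Y**2)*(-4 + Y))
q(X) = (-5 + X)/(-217 + X) (q(X) = (X - 5)/(X + (20 - 16*(-3)**2 - 5*(-3) + 4*(-3)**3)) = (-5 + X)/(X + (20 - 16*9 + 15 + 4*(-27))) = (-5 + X)/(X + (20 - 144 + 15 - 108)) = (-5 + X)/(X - 217) = (-5 + X)/(-217 + X))
v = 27/442 (v = 3*((-5 - 4)/(-217 - 4))/2 = 3*(-9/(-221))/2 = 3*(-1/221*(-9))/2 = (3/2)*(9/221) = 27/442 ≈ 0.061086)
(v*38)*19 = ((27/442)*38)*19 = (513/221)*19 = 9747/221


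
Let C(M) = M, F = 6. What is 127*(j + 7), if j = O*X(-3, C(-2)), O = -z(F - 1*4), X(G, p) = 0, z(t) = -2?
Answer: 889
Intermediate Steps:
O = 2 (O = -1*(-2) = 2)
j = 0 (j = 2*0 = 0)
127*(j + 7) = 127*(0 + 7) = 127*7 = 889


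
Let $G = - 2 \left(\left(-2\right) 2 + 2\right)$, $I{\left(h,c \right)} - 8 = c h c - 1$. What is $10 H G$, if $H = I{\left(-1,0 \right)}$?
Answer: $280$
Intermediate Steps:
$I{\left(h,c \right)} = 7 + h c^{2}$ ($I{\left(h,c \right)} = 8 + \left(c h c - 1\right) = 8 + \left(h c^{2} - 1\right) = 8 + \left(-1 + h c^{2}\right) = 7 + h c^{2}$)
$H = 7$ ($H = 7 - 0^{2} = 7 - 0 = 7 + 0 = 7$)
$G = 4$ ($G = - 2 \left(-4 + 2\right) = \left(-2\right) \left(-2\right) = 4$)
$10 H G = 10 \cdot 7 \cdot 4 = 70 \cdot 4 = 280$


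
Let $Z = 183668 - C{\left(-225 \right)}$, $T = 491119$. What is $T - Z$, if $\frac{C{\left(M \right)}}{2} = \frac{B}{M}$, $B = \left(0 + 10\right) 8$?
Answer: $\frac{13835263}{45} \approx 3.0745 \cdot 10^{5}$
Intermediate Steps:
$B = 80$ ($B = 10 \cdot 8 = 80$)
$C{\left(M \right)} = \frac{160}{M}$ ($C{\left(M \right)} = 2 \frac{80}{M} = \frac{160}{M}$)
$Z = \frac{8265092}{45}$ ($Z = 183668 - \frac{160}{-225} = 183668 - 160 \left(- \frac{1}{225}\right) = 183668 - - \frac{32}{45} = 183668 + \frac{32}{45} = \frac{8265092}{45} \approx 1.8367 \cdot 10^{5}$)
$T - Z = 491119 - \frac{8265092}{45} = \frac{13835263}{45}$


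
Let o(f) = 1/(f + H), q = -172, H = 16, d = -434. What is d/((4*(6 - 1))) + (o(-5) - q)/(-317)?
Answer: -775609/34870 ≈ -22.243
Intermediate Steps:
o(f) = 1/(16 + f) (o(f) = 1/(f + 16) = 1/(16 + f))
d/((4*(6 - 1))) + (o(-5) - q)/(-317) = -434*1/(4*(6 - 1)) + (1/(16 - 5) - 1*(-172))/(-317) = -434/(4*5) + (1/11 + 172)*(-1/317) = -434/20 + (1/11 + 172)*(-1/317) = -434*1/20 + (1893/11)*(-1/317) = -217/10 - 1893/3487 = -775609/34870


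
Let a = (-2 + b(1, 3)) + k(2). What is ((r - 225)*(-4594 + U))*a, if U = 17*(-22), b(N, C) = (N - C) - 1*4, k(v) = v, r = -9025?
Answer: -275724000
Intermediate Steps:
b(N, C) = -4 + N - C (b(N, C) = (N - C) - 4 = -4 + N - C)
U = -374
a = -6 (a = (-2 + (-4 + 1 - 1*3)) + 2 = (-2 + (-4 + 1 - 3)) + 2 = (-2 - 6) + 2 = -8 + 2 = -6)
((r - 225)*(-4594 + U))*a = ((-9025 - 225)*(-4594 - 374))*(-6) = -9250*(-4968)*(-6) = 45954000*(-6) = -275724000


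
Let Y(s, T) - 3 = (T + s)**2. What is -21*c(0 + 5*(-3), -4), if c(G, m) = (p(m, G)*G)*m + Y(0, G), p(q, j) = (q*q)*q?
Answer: 75852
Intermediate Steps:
Y(s, T) = 3 + (T + s)**2
p(q, j) = q**3 (p(q, j) = q**2*q = q**3)
c(G, m) = 3 + G**2 + G*m**4 (c(G, m) = (m**3*G)*m + (3 + (G + 0)**2) = (G*m**3)*m + (3 + G**2) = G*m**4 + (3 + G**2) = 3 + G**2 + G*m**4)
-21*c(0 + 5*(-3), -4) = -21*(3 + (0 + 5*(-3))**2 + (0 + 5*(-3))*(-4)**4) = -21*(3 + (0 - 15)**2 + (0 - 15)*256) = -21*(3 + (-15)**2 - 15*256) = -21*(3 + 225 - 3840) = -21*(-3612) = 75852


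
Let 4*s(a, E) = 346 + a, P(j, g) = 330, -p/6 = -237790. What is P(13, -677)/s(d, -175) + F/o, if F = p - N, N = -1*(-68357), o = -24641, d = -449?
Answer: -172439569/2538023 ≈ -67.943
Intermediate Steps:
p = 1426740 (p = -6*(-237790) = 1426740)
s(a, E) = 173/2 + a/4 (s(a, E) = (346 + a)/4 = 173/2 + a/4)
N = 68357
F = 1358383 (F = 1426740 - 1*68357 = 1426740 - 68357 = 1358383)
P(13, -677)/s(d, -175) + F/o = 330/(173/2 + (1/4)*(-449)) + 1358383/(-24641) = 330/(173/2 - 449/4) + 1358383*(-1/24641) = 330/(-103/4) - 1358383/24641 = 330*(-4/103) - 1358383/24641 = -1320/103 - 1358383/24641 = -172439569/2538023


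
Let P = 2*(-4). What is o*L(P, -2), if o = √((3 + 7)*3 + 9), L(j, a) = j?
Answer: -8*√39 ≈ -49.960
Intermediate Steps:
P = -8
o = √39 (o = √(10*3 + 9) = √(30 + 9) = √39 ≈ 6.2450)
o*L(P, -2) = √39*(-8) = -8*√39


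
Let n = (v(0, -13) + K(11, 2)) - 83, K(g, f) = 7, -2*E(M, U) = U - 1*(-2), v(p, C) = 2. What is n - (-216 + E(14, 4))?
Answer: 145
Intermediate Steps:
E(M, U) = -1 - U/2 (E(M, U) = -(U - 1*(-2))/2 = -(U + 2)/2 = -(2 + U)/2 = -1 - U/2)
n = -74 (n = (2 + 7) - 83 = 9 - 83 = -74)
n - (-216 + E(14, 4)) = -74 - (-216 + (-1 - ½*4)) = -74 - (-216 + (-1 - 2)) = -74 - (-216 - 3) = -74 - 1*(-219) = -74 + 219 = 145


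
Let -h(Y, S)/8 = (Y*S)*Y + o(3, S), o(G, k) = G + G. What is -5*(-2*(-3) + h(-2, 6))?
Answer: 1170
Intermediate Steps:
o(G, k) = 2*G
h(Y, S) = -48 - 8*S*Y² (h(Y, S) = -8*((Y*S)*Y + 2*3) = -8*((S*Y)*Y + 6) = -8*(S*Y² + 6) = -8*(6 + S*Y²) = -48 - 8*S*Y²)
-5*(-2*(-3) + h(-2, 6)) = -5*(-2*(-3) + (-48 - 8*6*(-2)²)) = -5*(6 + (-48 - 8*6*4)) = -5*(6 + (-48 - 192)) = -5*(6 - 240) = -5*(-234) = 1170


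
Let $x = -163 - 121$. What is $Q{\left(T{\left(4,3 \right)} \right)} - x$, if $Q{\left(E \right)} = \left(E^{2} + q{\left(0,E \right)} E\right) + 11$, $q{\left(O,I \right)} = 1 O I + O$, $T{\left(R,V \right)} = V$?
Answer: $304$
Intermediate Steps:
$q{\left(O,I \right)} = O + I O$ ($q{\left(O,I \right)} = O I + O = I O + O = O + I O$)
$Q{\left(E \right)} = 11 + E^{2}$ ($Q{\left(E \right)} = \left(E^{2} + 0 \left(1 + E\right) E\right) + 11 = \left(E^{2} + 0 E\right) + 11 = \left(E^{2} + 0\right) + 11 = E^{2} + 11 = 11 + E^{2}$)
$x = -284$
$Q{\left(T{\left(4,3 \right)} \right)} - x = \left(11 + 3^{2}\right) - -284 = \left(11 + 9\right) + 284 = 20 + 284 = 304$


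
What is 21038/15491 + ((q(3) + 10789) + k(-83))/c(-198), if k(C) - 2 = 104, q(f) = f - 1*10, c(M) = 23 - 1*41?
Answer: -84143662/139419 ≈ -603.53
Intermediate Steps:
c(M) = -18 (c(M) = 23 - 41 = -18)
q(f) = -10 + f (q(f) = f - 10 = -10 + f)
k(C) = 106 (k(C) = 2 + 104 = 106)
21038/15491 + ((q(3) + 10789) + k(-83))/c(-198) = 21038/15491 + (((-10 + 3) + 10789) + 106)/(-18) = 21038*(1/15491) + ((-7 + 10789) + 106)*(-1/18) = 21038/15491 + (10782 + 106)*(-1/18) = 21038/15491 + 10888*(-1/18) = 21038/15491 - 5444/9 = -84143662/139419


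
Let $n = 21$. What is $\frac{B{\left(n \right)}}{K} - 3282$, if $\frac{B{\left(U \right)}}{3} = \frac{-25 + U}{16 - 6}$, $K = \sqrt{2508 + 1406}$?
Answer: $-3282 - \frac{3 \sqrt{3914}}{9785} \approx -3282.0$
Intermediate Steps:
$K = \sqrt{3914} \approx 62.562$
$B{\left(U \right)} = - \frac{15}{2} + \frac{3 U}{10}$ ($B{\left(U \right)} = 3 \frac{-25 + U}{16 - 6} = 3 \frac{-25 + U}{10} = 3 \left(-25 + U\right) \frac{1}{10} = 3 \left(- \frac{5}{2} + \frac{U}{10}\right) = - \frac{15}{2} + \frac{3 U}{10}$)
$\frac{B{\left(n \right)}}{K} - 3282 = \frac{- \frac{15}{2} + \frac{3}{10} \cdot 21}{\sqrt{3914}} - 3282 = \left(- \frac{15}{2} + \frac{63}{10}\right) \frac{\sqrt{3914}}{3914} - 3282 = - \frac{6 \frac{\sqrt{3914}}{3914}}{5} - 3282 = - \frac{3 \sqrt{3914}}{9785} - 3282 = -3282 - \frac{3 \sqrt{3914}}{9785}$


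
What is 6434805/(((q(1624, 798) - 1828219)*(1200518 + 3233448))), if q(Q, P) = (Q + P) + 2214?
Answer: -2144935/2695235006726 ≈ -7.9583e-7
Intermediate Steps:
q(Q, P) = 2214 + P + Q (q(Q, P) = (P + Q) + 2214 = 2214 + P + Q)
6434805/(((q(1624, 798) - 1828219)*(1200518 + 3233448))) = 6434805/((((2214 + 798 + 1624) - 1828219)*(1200518 + 3233448))) = 6434805/(((4636 - 1828219)*4433966)) = 6434805/((-1823583*4433966)) = 6434805/(-8085705020178) = 6434805*(-1/8085705020178) = -2144935/2695235006726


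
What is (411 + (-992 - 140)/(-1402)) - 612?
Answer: -140335/701 ≈ -200.19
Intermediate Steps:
(411 + (-992 - 140)/(-1402)) - 612 = (411 - 1132*(-1/1402)) - 612 = (411 + 566/701) - 612 = 288677/701 - 612 = -140335/701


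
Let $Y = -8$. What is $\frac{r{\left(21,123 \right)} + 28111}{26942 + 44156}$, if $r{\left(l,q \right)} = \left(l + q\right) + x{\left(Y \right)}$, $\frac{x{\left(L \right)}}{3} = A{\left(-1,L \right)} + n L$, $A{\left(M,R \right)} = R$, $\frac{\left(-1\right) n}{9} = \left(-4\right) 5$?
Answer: $\frac{23911}{71098} \approx 0.33631$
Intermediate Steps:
$n = 180$ ($n = - 9 \left(\left(-4\right) 5\right) = \left(-9\right) \left(-20\right) = 180$)
$x{\left(L \right)} = 543 L$ ($x{\left(L \right)} = 3 \left(L + 180 L\right) = 3 \cdot 181 L = 543 L$)
$r{\left(l,q \right)} = -4344 + l + q$ ($r{\left(l,q \right)} = \left(l + q\right) + 543 \left(-8\right) = \left(l + q\right) - 4344 = -4344 + l + q$)
$\frac{r{\left(21,123 \right)} + 28111}{26942 + 44156} = \frac{\left(-4344 + 21 + 123\right) + 28111}{26942 + 44156} = \frac{-4200 + 28111}{71098} = 23911 \cdot \frac{1}{71098} = \frac{23911}{71098}$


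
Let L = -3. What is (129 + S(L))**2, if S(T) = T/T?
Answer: 16900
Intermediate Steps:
S(T) = 1
(129 + S(L))**2 = (129 + 1)**2 = 130**2 = 16900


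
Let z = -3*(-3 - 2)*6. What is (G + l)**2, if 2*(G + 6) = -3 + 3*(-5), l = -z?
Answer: 11025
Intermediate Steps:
z = 90 (z = -3*(-5)*6 = 15*6 = 90)
l = -90 (l = -1*90 = -90)
G = -15 (G = -6 + (-3 + 3*(-5))/2 = -6 + (-3 - 15)/2 = -6 + (1/2)*(-18) = -6 - 9 = -15)
(G + l)**2 = (-15 - 90)**2 = (-105)**2 = 11025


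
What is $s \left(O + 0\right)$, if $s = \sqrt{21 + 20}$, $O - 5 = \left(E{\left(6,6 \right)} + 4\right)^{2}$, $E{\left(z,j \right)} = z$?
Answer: $105 \sqrt{41} \approx 672.33$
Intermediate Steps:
$O = 105$ ($O = 5 + \left(6 + 4\right)^{2} = 5 + 10^{2} = 5 + 100 = 105$)
$s = \sqrt{41} \approx 6.4031$
$s \left(O + 0\right) = \sqrt{41} \left(105 + 0\right) = \sqrt{41} \cdot 105 = 105 \sqrt{41}$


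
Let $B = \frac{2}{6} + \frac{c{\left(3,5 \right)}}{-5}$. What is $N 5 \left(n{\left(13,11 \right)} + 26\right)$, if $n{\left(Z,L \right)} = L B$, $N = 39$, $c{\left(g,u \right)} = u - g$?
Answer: $4927$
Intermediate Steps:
$B = - \frac{1}{15}$ ($B = \frac{2}{6} + \frac{5 - 3}{-5} = 2 \cdot \frac{1}{6} + \left(5 - 3\right) \left(- \frac{1}{5}\right) = \frac{1}{3} + 2 \left(- \frac{1}{5}\right) = \frac{1}{3} - \frac{2}{5} = - \frac{1}{15} \approx -0.066667$)
$n{\left(Z,L \right)} = - \frac{L}{15}$ ($n{\left(Z,L \right)} = L \left(- \frac{1}{15}\right) = - \frac{L}{15}$)
$N 5 \left(n{\left(13,11 \right)} + 26\right) = 39 \cdot 5 \left(\left(- \frac{1}{15}\right) 11 + 26\right) = 195 \left(- \frac{11}{15} + 26\right) = 195 \cdot \frac{379}{15} = 4927$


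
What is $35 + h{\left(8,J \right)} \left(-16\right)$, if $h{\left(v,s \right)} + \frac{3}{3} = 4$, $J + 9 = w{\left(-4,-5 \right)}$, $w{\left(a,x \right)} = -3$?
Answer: $-13$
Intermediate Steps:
$J = -12$ ($J = -9 - 3 = -12$)
$h{\left(v,s \right)} = 3$ ($h{\left(v,s \right)} = -1 + 4 = 3$)
$35 + h{\left(8,J \right)} \left(-16\right) = 35 + 3 \left(-16\right) = 35 - 48 = -13$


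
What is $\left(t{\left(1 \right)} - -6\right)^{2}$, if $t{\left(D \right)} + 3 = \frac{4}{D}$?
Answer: $49$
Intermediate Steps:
$t{\left(D \right)} = -3 + \frac{4}{D}$
$\left(t{\left(1 \right)} - -6\right)^{2} = \left(\left(-3 + \frac{4}{1}\right) - -6\right)^{2} = \left(\left(-3 + 4 \cdot 1\right) + 6\right)^{2} = \left(\left(-3 + 4\right) + 6\right)^{2} = \left(1 + 6\right)^{2} = 7^{2} = 49$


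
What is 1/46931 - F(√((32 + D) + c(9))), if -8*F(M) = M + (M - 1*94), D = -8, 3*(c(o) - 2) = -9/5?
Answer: -2205753/187724 + √635/20 ≈ -10.490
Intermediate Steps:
c(o) = 7/5 (c(o) = 2 + (-9/5)/3 = 2 + (-9*⅕)/3 = 2 + (⅓)*(-9/5) = 2 - ⅗ = 7/5)
F(M) = 47/4 - M/4 (F(M) = -(M + (M - 1*94))/8 = -(M + (M - 94))/8 = -(M + (-94 + M))/8 = -(-94 + 2*M)/8 = 47/4 - M/4)
1/46931 - F(√((32 + D) + c(9))) = 1/46931 - (47/4 - √((32 - 8) + 7/5)/4) = 1/46931 - (47/4 - √(24 + 7/5)/4) = 1/46931 - (47/4 - √635/20) = 1/46931 + (-47/4 + √635/20) = -2205753/187724 + √635/20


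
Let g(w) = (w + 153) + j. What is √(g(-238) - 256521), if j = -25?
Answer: I*√256631 ≈ 506.59*I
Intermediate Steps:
g(w) = 128 + w (g(w) = (w + 153) - 25 = (153 + w) - 25 = 128 + w)
√(g(-238) - 256521) = √((128 - 238) - 256521) = √(-110 - 256521) = √(-256631) = I*√256631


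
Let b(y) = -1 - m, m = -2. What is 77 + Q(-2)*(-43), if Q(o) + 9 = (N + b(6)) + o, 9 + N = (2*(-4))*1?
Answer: 1238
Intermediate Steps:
N = -17 (N = -9 + (2*(-4))*1 = -9 - 8*1 = -9 - 8 = -17)
b(y) = 1 (b(y) = -1 - 1*(-2) = -1 + 2 = 1)
Q(o) = -25 + o (Q(o) = -9 + ((-17 + 1) + o) = -9 + (-16 + o) = -25 + o)
77 + Q(-2)*(-43) = 77 + (-25 - 2)*(-43) = 77 - 27*(-43) = 77 + 1161 = 1238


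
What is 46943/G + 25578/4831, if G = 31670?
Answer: 1036836893/152997770 ≈ 6.7768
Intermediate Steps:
46943/G + 25578/4831 = 46943/31670 + 25578/4831 = 1036836893/152997770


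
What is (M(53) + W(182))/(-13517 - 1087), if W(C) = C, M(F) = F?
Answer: -235/14604 ≈ -0.016091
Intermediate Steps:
(M(53) + W(182))/(-13517 - 1087) = (53 + 182)/(-13517 - 1087) = 235/(-14604) = 235*(-1/14604) = -235/14604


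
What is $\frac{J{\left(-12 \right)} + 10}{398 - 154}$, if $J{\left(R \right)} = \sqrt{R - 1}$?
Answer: $\frac{5}{122} + \frac{i \sqrt{13}}{244} \approx 0.040984 + 0.014777 i$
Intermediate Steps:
$J{\left(R \right)} = \sqrt{-1 + R}$
$\frac{J{\left(-12 \right)} + 10}{398 - 154} = \frac{\sqrt{-1 - 12} + 10}{398 - 154} = \frac{\sqrt{-13} + 10}{244} = \left(i \sqrt{13} + 10\right) \frac{1}{244} = \left(10 + i \sqrt{13}\right) \frac{1}{244} = \frac{5}{122} + \frac{i \sqrt{13}}{244}$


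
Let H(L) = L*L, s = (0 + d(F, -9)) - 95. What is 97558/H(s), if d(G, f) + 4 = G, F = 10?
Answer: 97558/7921 ≈ 12.316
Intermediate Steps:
d(G, f) = -4 + G
s = -89 (s = (0 + (-4 + 10)) - 95 = (0 + 6) - 95 = 6 - 95 = -89)
H(L) = L²
97558/H(s) = 97558/((-89)²) = 97558/7921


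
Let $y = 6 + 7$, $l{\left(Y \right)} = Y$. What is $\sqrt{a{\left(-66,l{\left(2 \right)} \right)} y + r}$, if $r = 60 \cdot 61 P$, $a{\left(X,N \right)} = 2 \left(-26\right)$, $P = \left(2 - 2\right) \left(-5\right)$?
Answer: $26 i \approx 26.0 i$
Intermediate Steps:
$P = 0$ ($P = 0 \left(-5\right) = 0$)
$y = 13$
$a{\left(X,N \right)} = -52$
$r = 0$ ($r = 60 \cdot 61 \cdot 0 = 3660 \cdot 0 = 0$)
$\sqrt{a{\left(-66,l{\left(2 \right)} \right)} y + r} = \sqrt{\left(-52\right) 13 + 0} = \sqrt{-676 + 0} = \sqrt{-676} = 26 i$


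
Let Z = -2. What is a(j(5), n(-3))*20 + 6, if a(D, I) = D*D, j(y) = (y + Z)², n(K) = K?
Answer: 1626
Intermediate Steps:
j(y) = (-2 + y)² (j(y) = (y - 2)² = (-2 + y)²)
a(D, I) = D²
a(j(5), n(-3))*20 + 6 = ((-2 + 5)²)²*20 + 6 = (3²)²*20 + 6 = 9²*20 + 6 = 81*20 + 6 = 1620 + 6 = 1626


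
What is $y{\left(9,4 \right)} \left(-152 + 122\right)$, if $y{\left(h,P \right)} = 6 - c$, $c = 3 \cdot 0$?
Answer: $-180$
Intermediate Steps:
$c = 0$
$y{\left(h,P \right)} = 6$ ($y{\left(h,P \right)} = 6 - 0 = 6 + 0 = 6$)
$y{\left(9,4 \right)} \left(-152 + 122\right) = 6 \left(-152 + 122\right) = 6 \left(-30\right) = -180$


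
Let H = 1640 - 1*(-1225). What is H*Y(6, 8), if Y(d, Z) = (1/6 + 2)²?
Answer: 161395/12 ≈ 13450.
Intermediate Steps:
H = 2865 (H = 1640 + 1225 = 2865)
Y(d, Z) = 169/36 (Y(d, Z) = (⅙ + 2)² = (13/6)² = 169/36)
H*Y(6, 8) = 2865*(169/36) = 161395/12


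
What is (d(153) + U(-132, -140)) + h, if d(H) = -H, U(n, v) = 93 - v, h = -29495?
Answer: -29415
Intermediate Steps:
(d(153) + U(-132, -140)) + h = (-1*153 + (93 - 1*(-140))) - 29495 = (-153 + (93 + 140)) - 29495 = (-153 + 233) - 29495 = 80 - 29495 = -29415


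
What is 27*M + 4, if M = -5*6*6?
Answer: -4856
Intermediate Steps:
M = -180 (M = -30*6 = -180)
27*M + 4 = 27*(-180) + 4 = -4860 + 4 = -4856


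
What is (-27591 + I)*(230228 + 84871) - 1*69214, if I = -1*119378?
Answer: -46309854145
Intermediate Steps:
I = -119378
(-27591 + I)*(230228 + 84871) - 1*69214 = (-27591 - 119378)*(230228 + 84871) - 1*69214 = -146969*315099 - 69214 = -46309784931 - 69214 = -46309854145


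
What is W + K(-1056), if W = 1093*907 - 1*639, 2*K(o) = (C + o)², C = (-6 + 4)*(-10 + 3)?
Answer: 1533594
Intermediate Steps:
C = 14 (C = -2*(-7) = 14)
K(o) = (14 + o)²/2
W = 990712 (W = 991351 - 639 = 990712)
W + K(-1056) = 990712 + (14 - 1056)²/2 = 990712 + (½)*(-1042)² = 990712 + (½)*1085764 = 990712 + 542882 = 1533594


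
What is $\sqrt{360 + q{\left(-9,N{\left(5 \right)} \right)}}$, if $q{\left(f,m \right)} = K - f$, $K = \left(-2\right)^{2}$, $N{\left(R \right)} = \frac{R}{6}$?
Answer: $\sqrt{373} \approx 19.313$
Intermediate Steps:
$N{\left(R \right)} = \frac{R}{6}$ ($N{\left(R \right)} = R \frac{1}{6} = \frac{R}{6}$)
$K = 4$
$q{\left(f,m \right)} = 4 - f$
$\sqrt{360 + q{\left(-9,N{\left(5 \right)} \right)}} = \sqrt{360 + \left(4 - -9\right)} = \sqrt{360 + \left(4 + 9\right)} = \sqrt{360 + 13} = \sqrt{373}$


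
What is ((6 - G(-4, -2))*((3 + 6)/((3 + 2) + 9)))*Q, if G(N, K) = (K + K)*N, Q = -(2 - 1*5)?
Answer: -135/7 ≈ -19.286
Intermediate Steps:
Q = 3 (Q = -(2 - 5) = -1*(-3) = 3)
G(N, K) = 2*K*N (G(N, K) = (2*K)*N = 2*K*N)
((6 - G(-4, -2))*((3 + 6)/((3 + 2) + 9)))*Q = ((6 - 2*(-2)*(-4))*((3 + 6)/((3 + 2) + 9)))*3 = ((6 - 1*16)*(9/(5 + 9)))*3 = ((6 - 16)*(9/14))*3 = -90/14*3 = -10*9/14*3 = -45/7*3 = -135/7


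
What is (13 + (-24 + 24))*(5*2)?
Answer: 130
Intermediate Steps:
(13 + (-24 + 24))*(5*2) = (13 + 0)*10 = 13*10 = 130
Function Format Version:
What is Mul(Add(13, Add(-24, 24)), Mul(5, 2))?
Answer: 130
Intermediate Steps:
Mul(Add(13, Add(-24, 24)), Mul(5, 2)) = Mul(Add(13, 0), 10) = Mul(13, 10) = 130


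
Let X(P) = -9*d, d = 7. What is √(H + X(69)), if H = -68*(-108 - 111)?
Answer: √14829 ≈ 121.77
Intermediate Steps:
H = 14892 (H = -68*(-219) = 14892)
X(P) = -63 (X(P) = -9*7 = -63)
√(H + X(69)) = √(14892 - 63) = √14829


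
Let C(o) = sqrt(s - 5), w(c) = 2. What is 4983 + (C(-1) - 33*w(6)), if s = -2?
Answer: 4917 + I*sqrt(7) ≈ 4917.0 + 2.6458*I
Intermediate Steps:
C(o) = I*sqrt(7) (C(o) = sqrt(-2 - 5) = sqrt(-7) = I*sqrt(7))
4983 + (C(-1) - 33*w(6)) = 4983 + (I*sqrt(7) - 33*2) = 4983 + (I*sqrt(7) - 66) = 4983 + (-66 + I*sqrt(7)) = 4917 + I*sqrt(7)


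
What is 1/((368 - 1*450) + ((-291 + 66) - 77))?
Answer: -1/384 ≈ -0.0026042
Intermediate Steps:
1/((368 - 1*450) + ((-291 + 66) - 77)) = 1/((368 - 450) + (-225 - 77)) = 1/(-82 - 302) = 1/(-384) = -1/384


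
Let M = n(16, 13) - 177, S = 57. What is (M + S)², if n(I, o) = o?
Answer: 11449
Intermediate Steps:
M = -164 (M = 13 - 177 = -164)
(M + S)² = (-164 + 57)² = (-107)² = 11449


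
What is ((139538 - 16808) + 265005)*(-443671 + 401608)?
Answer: -16309297305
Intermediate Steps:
((139538 - 16808) + 265005)*(-443671 + 401608) = (122730 + 265005)*(-42063) = 387735*(-42063) = -16309297305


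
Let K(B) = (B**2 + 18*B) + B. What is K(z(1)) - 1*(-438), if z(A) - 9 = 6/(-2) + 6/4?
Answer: 2547/4 ≈ 636.75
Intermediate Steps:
z(A) = 15/2 (z(A) = 9 + (6/(-2) + 6/4) = 9 + (6*(-1/2) + 6*(1/4)) = 9 + (-3 + 3/2) = 9 - 3/2 = 15/2)
K(B) = B**2 + 19*B
K(z(1)) - 1*(-438) = 15*(19 + 15/2)/2 - 1*(-438) = (15/2)*(53/2) + 438 = 795/4 + 438 = 2547/4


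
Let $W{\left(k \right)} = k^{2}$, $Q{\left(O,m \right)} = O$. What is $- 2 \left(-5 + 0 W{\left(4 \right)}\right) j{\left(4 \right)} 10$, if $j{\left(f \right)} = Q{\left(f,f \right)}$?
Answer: $400$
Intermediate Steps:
$j{\left(f \right)} = f$
$- 2 \left(-5 + 0 W{\left(4 \right)}\right) j{\left(4 \right)} 10 = - 2 \left(-5 + 0 \cdot 4^{2}\right) 4 \cdot 10 = - 2 \left(-5 + 0 \cdot 16\right) 4 \cdot 10 = - 2 \left(-5 + 0\right) 4 \cdot 10 = - 2 \left(\left(-5\right) 4\right) 10 = - 2 \left(-20\right) 10 = - \left(-40\right) 10 = \left(-1\right) \left(-400\right) = 400$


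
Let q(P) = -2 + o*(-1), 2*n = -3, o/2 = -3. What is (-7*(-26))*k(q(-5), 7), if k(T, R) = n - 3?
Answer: -819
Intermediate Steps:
o = -6 (o = 2*(-3) = -6)
n = -3/2 (n = (½)*(-3) = -3/2 ≈ -1.5000)
q(P) = 4 (q(P) = -2 - 6*(-1) = -2 + 6 = 4)
k(T, R) = -9/2 (k(T, R) = -3/2 - 3 = -9/2)
(-7*(-26))*k(q(-5), 7) = -7*(-26)*(-9/2) = 182*(-9/2) = -819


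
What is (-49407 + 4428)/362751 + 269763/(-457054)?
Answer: -3036272561/4251199886 ≈ -0.71422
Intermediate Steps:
(-49407 + 4428)/362751 + 269763/(-457054) = -44979*1/362751 + 269763*(-1/457054) = -14993/120917 - 20751/35158 = -3036272561/4251199886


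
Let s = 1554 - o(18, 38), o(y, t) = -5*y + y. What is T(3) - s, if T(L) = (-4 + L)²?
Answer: -1625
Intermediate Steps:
o(y, t) = -4*y
s = 1626 (s = 1554 - (-4)*18 = 1554 - 1*(-72) = 1554 + 72 = 1626)
T(3) - s = (-4 + 3)² - 1*1626 = (-1)² - 1626 = 1 - 1626 = -1625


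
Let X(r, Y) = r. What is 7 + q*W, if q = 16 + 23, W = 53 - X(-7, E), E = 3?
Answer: 2347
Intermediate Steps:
W = 60 (W = 53 - 1*(-7) = 53 + 7 = 60)
q = 39
7 + q*W = 7 + 39*60 = 7 + 2340 = 2347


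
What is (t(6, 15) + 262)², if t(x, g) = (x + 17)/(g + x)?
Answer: 30525625/441 ≈ 69219.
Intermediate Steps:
t(x, g) = (17 + x)/(g + x)
(t(6, 15) + 262)² = ((17 + 6)/(15 + 6) + 262)² = (23/21 + 262)² = (5525/21)² = 30525625/441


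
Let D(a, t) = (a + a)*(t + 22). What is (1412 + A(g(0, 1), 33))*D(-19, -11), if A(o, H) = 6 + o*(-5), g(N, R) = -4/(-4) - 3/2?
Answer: -593769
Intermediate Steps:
g(N, R) = -1/2 (g(N, R) = -4*(-1/4) - 3*1/2 = 1 - 3/2 = -1/2)
A(o, H) = 6 - 5*o
D(a, t) = 2*a*(22 + t) (D(a, t) = (2*a)*(22 + t) = 2*a*(22 + t))
(1412 + A(g(0, 1), 33))*D(-19, -11) = (1412 + (6 - 5*(-1/2)))*(2*(-19)*(22 - 11)) = (1412 + (6 + 5/2))*(2*(-19)*11) = (1412 + 17/2)*(-418) = (2841/2)*(-418) = -593769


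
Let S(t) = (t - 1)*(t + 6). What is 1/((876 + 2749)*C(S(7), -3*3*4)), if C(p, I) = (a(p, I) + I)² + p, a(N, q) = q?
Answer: 1/19074750 ≈ 5.2425e-8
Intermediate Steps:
S(t) = (-1 + t)*(6 + t)
C(p, I) = p + 4*I² (C(p, I) = (I + I)² + p = (2*I)² + p = 4*I² + p = p + 4*I²)
1/((876 + 2749)*C(S(7), -3*3*4)) = 1/((876 + 2749)*((-6 + 7² + 5*7) + 4*(-3*3*4)²)) = 1/(3625*((-6 + 49 + 35) + 4*(-9*4)²)) = 1/(3625*(78 + 4*(-36)²)) = 1/(3625*(78 + 4*1296)) = 1/(3625*(78 + 5184)) = (1/3625)/5262 = (1/3625)*(1/5262) = 1/19074750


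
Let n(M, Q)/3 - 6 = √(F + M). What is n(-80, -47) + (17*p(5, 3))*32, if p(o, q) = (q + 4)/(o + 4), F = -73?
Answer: 3970/9 + 9*I*√17 ≈ 441.11 + 37.108*I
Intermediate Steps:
p(o, q) = (4 + q)/(4 + o)
n(M, Q) = 18 + 3*√(-73 + M)
n(-80, -47) + (17*p(5, 3))*32 = (18 + 3*√(-73 - 80)) + (17*((4 + 3)/(4 + 5)))*32 = (18 + 3*√(-153)) + (17*(7/9))*32 = (18 + 3*(3*I*√17)) + (17*((⅑)*7))*32 = (18 + 9*I*√17) + (17*(7/9))*32 = (18 + 9*I*√17) + (119/9)*32 = (18 + 9*I*√17) + 3808/9 = 3970/9 + 9*I*√17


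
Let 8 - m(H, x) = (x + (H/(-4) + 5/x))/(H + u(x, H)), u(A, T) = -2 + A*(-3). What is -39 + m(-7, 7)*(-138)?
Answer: -33223/28 ≈ -1186.5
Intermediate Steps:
u(A, T) = -2 - 3*A
m(H, x) = 8 - (x + 5/x - H/4)/(-2 + H - 3*x) (m(H, x) = 8 - (x + (H/(-4) + 5/x))/(H + (-2 - 3*x)) = 8 - (x + (H*(-¼) + 5/x))/(-2 + H - 3*x) = 8 - (x + (-H/4 + 5/x))/(-2 + H - 3*x) = 8 - (x + (5/x - H/4))/(-2 + H - 3*x) = 8 - (x + 5/x - H/4)/(-2 + H - 3*x))
-39 + m(-7, 7)*(-138) = -39 + ((¼)*(20 + 64*7 + 100*7² - 33*(-7)*7)/(7*(2 - 1*(-7) + 3*7)))*(-138) = -39 + ((¼)*(⅐)*(20 + 448 + 100*49 + 1617)/(2 + 7 + 21))*(-138) = -39 + ((¼)*(⅐)*(20 + 448 + 4900 + 1617)/30)*(-138) = -39 + ((¼)*(⅐)*(1/30)*6985)*(-138) = -39 + (1397/168)*(-138) = -39 - 32131/28 = -33223/28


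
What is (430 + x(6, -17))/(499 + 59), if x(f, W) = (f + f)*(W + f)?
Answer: 149/279 ≈ 0.53405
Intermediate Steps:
x(f, W) = 2*f*(W + f) (x(f, W) = (2*f)*(W + f) = 2*f*(W + f))
(430 + x(6, -17))/(499 + 59) = (430 + 2*6*(-17 + 6))/(499 + 59) = (430 + 2*6*(-11))/558 = (430 - 132)*(1/558) = 298*(1/558) = 149/279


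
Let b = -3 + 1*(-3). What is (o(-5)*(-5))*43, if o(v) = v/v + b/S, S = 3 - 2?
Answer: 1075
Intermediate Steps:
b = -6 (b = -3 - 3 = -6)
S = 1
o(v) = -5 (o(v) = v/v - 6/1 = 1 - 6*1 = 1 - 6 = -5)
(o(-5)*(-5))*43 = -5*(-5)*43 = 25*43 = 1075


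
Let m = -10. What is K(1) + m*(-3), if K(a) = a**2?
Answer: 31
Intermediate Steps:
K(1) + m*(-3) = 1**2 - 10*(-3) = 1 + 30 = 31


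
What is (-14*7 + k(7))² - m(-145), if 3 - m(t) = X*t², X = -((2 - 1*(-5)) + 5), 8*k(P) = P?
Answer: -15543663/64 ≈ -2.4287e+5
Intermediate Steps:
k(P) = P/8
X = -12 (X = -((2 + 5) + 5) = -(7 + 5) = -1*12 = -12)
m(t) = 3 + 12*t² (m(t) = 3 - (-12)*t² = 3 + 12*t²)
(-14*7 + k(7))² - m(-145) = (-14*7 + (⅛)*7)² - (3 + 12*(-145)²) = (-98 + 7/8)² - (3 + 12*21025) = (-777/8)² - (3 + 252300) = 603729/64 - 1*252303 = 603729/64 - 252303 = -15543663/64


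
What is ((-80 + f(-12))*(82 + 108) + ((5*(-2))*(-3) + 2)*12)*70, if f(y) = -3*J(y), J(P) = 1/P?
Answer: -1033795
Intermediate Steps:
f(y) = -3/y
((-80 + f(-12))*(82 + 108) + ((5*(-2))*(-3) + 2)*12)*70 = ((-80 - 3/(-12))*(82 + 108) + ((5*(-2))*(-3) + 2)*12)*70 = ((-80 - 3*(-1/12))*190 + (-10*(-3) + 2)*12)*70 = ((-80 + 1/4)*190 + (30 + 2)*12)*70 = (-319/4*190 + 32*12)*70 = (-30305/2 + 384)*70 = -29537/2*70 = -1033795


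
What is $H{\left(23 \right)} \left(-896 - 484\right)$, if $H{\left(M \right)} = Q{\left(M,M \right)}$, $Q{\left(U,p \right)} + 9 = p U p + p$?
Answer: $-16809780$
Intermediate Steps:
$Q{\left(U,p \right)} = -9 + p + U p^{2}$ ($Q{\left(U,p \right)} = -9 + \left(p U p + p\right) = -9 + \left(U p p + p\right) = -9 + \left(U p^{2} + p\right) = -9 + \left(p + U p^{2}\right) = -9 + p + U p^{2}$)
$H{\left(M \right)} = -9 + M + M^{3}$ ($H{\left(M \right)} = -9 + M + M M^{2} = -9 + M + M^{3}$)
$H{\left(23 \right)} \left(-896 - 484\right) = \left(-9 + 23 + 23^{3}\right) \left(-896 - 484\right) = \left(-9 + 23 + 12167\right) \left(-1380\right) = 12181 \left(-1380\right) = -16809780$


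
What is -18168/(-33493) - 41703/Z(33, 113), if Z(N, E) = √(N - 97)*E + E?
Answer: -1263314619/246006085 + 333624*I/7345 ≈ -5.1353 + 45.422*I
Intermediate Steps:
Z(N, E) = E + E*√(-97 + N) (Z(N, E) = √(-97 + N)*E + E = E*√(-97 + N) + E = E + E*√(-97 + N))
-18168/(-33493) - 41703/Z(33, 113) = -18168/(-33493) - 41703*1/(113*(1 + √(-97 + 33))) = -18168*(-1/33493) - 41703*1/(113*(1 + √(-64))) = 18168/33493 - (41703/7345 - 333624*I/7345) = 18168/33493 - 41703*(113 - 904*I)/829985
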